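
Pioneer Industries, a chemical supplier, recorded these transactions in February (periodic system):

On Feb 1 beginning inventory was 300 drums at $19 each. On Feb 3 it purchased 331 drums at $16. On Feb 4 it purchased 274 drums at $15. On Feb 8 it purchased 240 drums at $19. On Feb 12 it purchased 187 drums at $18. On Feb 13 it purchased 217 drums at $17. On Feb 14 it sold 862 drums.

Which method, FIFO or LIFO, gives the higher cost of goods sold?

FIFO COGS: 300 @ $19 + 331 @ $16 + 231 @ $15 = $14,461
LIFO COGS: 217 @ $17 + 187 @ $18 + 240 @ $19 + 218 @ $15 = $14,885

LIFO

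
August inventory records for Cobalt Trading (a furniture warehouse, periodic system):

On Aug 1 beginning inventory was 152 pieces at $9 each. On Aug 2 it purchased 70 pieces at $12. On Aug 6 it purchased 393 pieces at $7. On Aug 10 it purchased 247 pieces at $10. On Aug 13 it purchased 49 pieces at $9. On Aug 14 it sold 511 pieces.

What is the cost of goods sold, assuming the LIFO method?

Aug 14, 511 sold [LIFO — newest first]: 49 @ $9 + 247 @ $10 + 215 @ $7 = $4,416
Ending inventory: 152 @ $9 + 70 @ $12 + 178 @ $7 = $3,454
Check: goods available $7,870 = COGS $4,416 + ending $3,454

COGS = $4,416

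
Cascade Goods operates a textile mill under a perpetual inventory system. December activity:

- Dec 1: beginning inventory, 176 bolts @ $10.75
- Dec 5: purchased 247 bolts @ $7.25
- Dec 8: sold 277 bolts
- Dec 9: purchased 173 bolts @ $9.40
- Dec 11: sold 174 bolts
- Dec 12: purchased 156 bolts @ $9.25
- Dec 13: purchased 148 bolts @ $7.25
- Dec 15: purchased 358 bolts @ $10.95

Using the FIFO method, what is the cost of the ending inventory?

Dec 8, 277 sold [FIFO — oldest first]: 176 @ $10.75 + 101 @ $7.25 = $2,624.25
Dec 11, 174 sold [FIFO — oldest first]: 146 @ $7.25 + 28 @ $9.40 = $1,321.70
Total COGS = $2,624.25 + $1,321.70 = $3,945.95
Ending inventory: 145 @ $9.40 + 156 @ $9.25 + 148 @ $7.25 + 358 @ $10.95 = $7,799.10

Ending inventory = $7,799.10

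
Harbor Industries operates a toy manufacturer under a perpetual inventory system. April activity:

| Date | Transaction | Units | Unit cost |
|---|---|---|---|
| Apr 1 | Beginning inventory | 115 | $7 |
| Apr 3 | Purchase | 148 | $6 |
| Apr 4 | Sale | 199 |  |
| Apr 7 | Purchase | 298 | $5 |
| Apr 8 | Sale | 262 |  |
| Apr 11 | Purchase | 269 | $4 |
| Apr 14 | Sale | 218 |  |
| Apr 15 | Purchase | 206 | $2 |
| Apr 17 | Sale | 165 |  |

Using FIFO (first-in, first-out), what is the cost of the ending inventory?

Apr 4, 199 sold [FIFO — oldest first]: 115 @ $7 + 84 @ $6 = $1,309
Apr 8, 262 sold [FIFO — oldest first]: 64 @ $6 + 198 @ $5 = $1,374
Apr 14, 218 sold [FIFO — oldest first]: 100 @ $5 + 118 @ $4 = $972
Apr 17, 165 sold [FIFO — oldest first]: 151 @ $4 + 14 @ $2 = $632
Total COGS = $1,309 + $1,374 + $972 + $632 = $4,287
Ending inventory: 192 @ $2 = $384

Ending inventory = $384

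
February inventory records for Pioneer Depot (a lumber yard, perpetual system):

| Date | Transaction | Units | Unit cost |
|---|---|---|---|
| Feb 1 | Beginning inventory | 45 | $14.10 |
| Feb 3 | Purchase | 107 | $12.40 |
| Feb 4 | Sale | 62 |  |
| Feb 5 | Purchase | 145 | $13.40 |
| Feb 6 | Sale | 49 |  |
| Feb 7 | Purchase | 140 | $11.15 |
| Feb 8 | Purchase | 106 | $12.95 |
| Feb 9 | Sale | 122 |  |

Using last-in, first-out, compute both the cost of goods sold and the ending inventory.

Feb 4, 62 sold [LIFO — newest first]: 62 @ $12.40 = $768.80
Feb 6, 49 sold [LIFO — newest first]: 49 @ $13.40 = $656.60
Feb 9, 122 sold [LIFO — newest first]: 106 @ $12.95 + 16 @ $11.15 = $1,551.10
Total COGS = $768.80 + $656.60 + $1,551.10 = $2,976.50
Ending inventory: 45 @ $14.10 + 45 @ $12.40 + 96 @ $13.40 + 124 @ $11.15 = $3,861.50
Check: goods available $6,838.00 = COGS $2,976.50 + ending $3,861.50

COGS = $2,976.50; ending inventory = $3,861.50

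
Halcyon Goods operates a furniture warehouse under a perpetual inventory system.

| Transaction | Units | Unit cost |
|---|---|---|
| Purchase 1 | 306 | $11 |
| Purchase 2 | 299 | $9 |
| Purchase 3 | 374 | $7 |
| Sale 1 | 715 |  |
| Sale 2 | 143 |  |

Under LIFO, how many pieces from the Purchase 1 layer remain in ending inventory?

121

Sale 1 (715) [LIFO — newest first]: 374 @ $7 + 299 @ $9 + 42 @ $11 = $5,771
Sale 2 (143) [LIFO — newest first]: 143 @ $11 = $1,573
Total COGS = $5,771 + $1,573 = $7,344
Ending inventory: 121 @ $11 = $1,331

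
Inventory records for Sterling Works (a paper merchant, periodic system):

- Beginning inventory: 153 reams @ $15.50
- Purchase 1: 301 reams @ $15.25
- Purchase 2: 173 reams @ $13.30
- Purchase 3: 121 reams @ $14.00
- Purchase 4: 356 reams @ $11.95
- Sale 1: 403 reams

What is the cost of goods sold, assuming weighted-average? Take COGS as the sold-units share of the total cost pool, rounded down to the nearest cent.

Sale 1, sell 403: 403/1104 × $15,210.85 → $5,552.51
Ending inventory (cost pool remaining) = $9,658.34

COGS = $5,552.51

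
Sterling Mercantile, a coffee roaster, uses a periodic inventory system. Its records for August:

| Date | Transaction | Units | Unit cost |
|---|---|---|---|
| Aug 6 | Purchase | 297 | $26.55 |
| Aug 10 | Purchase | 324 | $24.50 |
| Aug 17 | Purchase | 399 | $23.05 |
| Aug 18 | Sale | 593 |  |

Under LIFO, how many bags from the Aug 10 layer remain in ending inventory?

Aug 18, 593 sold [LIFO — newest first]: 399 @ $23.05 + 194 @ $24.50 = $13,949.95
Ending inventory: 297 @ $26.55 + 130 @ $24.50 = $11,070.35
Check: goods available $25,020.30 = COGS $13,949.95 + ending $11,070.35

130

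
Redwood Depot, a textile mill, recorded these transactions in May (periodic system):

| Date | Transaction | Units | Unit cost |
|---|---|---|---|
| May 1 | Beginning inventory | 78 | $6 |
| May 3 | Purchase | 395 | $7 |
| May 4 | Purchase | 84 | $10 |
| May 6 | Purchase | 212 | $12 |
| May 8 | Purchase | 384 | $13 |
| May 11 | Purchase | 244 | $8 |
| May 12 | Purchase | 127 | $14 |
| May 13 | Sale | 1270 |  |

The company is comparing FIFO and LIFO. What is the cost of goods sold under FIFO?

FIFO COGS: 78 @ $6 + 395 @ $7 + 84 @ $10 + 212 @ $12 + 384 @ $13 + 117 @ $8 = $12,545
LIFO COGS: 127 @ $14 + 244 @ $8 + 384 @ $13 + 212 @ $12 + 84 @ $10 + 219 @ $7 = $13,639

COGS = $12,545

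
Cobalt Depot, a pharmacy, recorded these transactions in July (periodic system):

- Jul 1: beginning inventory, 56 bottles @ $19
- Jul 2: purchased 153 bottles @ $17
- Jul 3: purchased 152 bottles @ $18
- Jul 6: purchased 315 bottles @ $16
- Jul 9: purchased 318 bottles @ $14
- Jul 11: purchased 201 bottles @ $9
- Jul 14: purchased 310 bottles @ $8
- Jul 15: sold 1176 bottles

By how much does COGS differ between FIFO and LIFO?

FIFO COGS: 56 @ $19 + 153 @ $17 + 152 @ $18 + 315 @ $16 + 318 @ $14 + 182 @ $9 = $17,531
LIFO COGS: 310 @ $8 + 201 @ $9 + 318 @ $14 + 315 @ $16 + 32 @ $18 = $14,357
Difference = |$17,531 − $14,357| = $3,174

$3,174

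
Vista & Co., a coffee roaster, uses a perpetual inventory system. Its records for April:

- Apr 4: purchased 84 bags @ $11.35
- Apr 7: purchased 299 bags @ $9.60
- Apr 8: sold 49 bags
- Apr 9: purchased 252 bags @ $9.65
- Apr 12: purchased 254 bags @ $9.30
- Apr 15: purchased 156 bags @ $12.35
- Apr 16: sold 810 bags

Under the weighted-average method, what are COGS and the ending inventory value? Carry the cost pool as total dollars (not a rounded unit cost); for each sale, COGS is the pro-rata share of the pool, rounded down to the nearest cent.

After Apr 4: 84 on hand, pool $953.40 (≈ $11.3500 each)
After Apr 7: 383 on hand, pool $3,823.80 (≈ $9.9838 each)
Apr 8, sell 49: 49/383 × $3,823.80 → $489.20
After Apr 9: 586 on hand, pool $5,766.40 (≈ $9.8403 each)
After Apr 12: 840 on hand, pool $8,128.60 (≈ $9.6769 each)
After Apr 15: 996 on hand, pool $10,055.20 (≈ $10.0956 each)
Apr 16, sell 810: 810/996 × $10,055.20 → $8,177.42
Total COGS = $489.20 + $8,177.42 = $8,666.62
Ending inventory (cost pool remaining) = $1,877.78
Check: goods available $10,544.40 = COGS $8,666.62 + ending $1,877.78

COGS = $8,666.62; ending inventory = $1,877.78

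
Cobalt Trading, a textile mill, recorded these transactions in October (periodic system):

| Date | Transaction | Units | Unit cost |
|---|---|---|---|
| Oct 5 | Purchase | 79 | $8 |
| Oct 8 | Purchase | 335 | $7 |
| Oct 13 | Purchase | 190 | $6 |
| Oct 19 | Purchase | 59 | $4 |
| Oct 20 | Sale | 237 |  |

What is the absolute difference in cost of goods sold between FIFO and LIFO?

FIFO COGS: 79 @ $8 + 158 @ $7 = $1,738
LIFO COGS: 59 @ $4 + 178 @ $6 = $1,304
Difference = |$1,738 − $1,304| = $434

$434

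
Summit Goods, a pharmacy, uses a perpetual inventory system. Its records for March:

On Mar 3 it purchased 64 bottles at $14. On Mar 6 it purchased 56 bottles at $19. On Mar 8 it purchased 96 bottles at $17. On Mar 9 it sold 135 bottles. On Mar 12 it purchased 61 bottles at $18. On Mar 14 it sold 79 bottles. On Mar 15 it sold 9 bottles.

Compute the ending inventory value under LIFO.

Ending inventory = $756

Mar 9, 135 sold [LIFO — newest first]: 96 @ $17 + 39 @ $19 = $2,373
Mar 14, 79 sold [LIFO — newest first]: 61 @ $18 + 17 @ $19 + 1 @ $14 = $1,435
Mar 15, 9 sold [LIFO — newest first]: 9 @ $14 = $126
Total COGS = $2,373 + $1,435 + $126 = $3,934
Ending inventory: 54 @ $14 = $756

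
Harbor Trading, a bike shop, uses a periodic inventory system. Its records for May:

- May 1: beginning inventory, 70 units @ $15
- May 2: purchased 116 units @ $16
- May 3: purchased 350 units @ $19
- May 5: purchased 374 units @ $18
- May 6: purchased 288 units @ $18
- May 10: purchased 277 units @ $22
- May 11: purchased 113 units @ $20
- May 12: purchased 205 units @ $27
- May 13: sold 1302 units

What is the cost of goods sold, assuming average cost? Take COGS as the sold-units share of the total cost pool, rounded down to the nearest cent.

May 13, sell 1302: 1302/1793 × $35,361.00 → $25,677.64
Ending inventory (cost pool remaining) = $9,683.36
Check: goods available $35,361.00 = COGS $25,677.64 + ending $9,683.36

COGS = $25,677.64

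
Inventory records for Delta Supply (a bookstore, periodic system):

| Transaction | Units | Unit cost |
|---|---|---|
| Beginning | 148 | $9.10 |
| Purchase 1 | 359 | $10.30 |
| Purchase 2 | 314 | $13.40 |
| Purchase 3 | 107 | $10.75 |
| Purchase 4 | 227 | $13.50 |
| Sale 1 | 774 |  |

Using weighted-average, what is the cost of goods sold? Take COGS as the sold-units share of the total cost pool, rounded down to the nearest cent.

Sale 1, sell 774: 774/1155 × $13,466.85 → $9,024.53
Ending inventory (cost pool remaining) = $4,442.32

COGS = $9,024.53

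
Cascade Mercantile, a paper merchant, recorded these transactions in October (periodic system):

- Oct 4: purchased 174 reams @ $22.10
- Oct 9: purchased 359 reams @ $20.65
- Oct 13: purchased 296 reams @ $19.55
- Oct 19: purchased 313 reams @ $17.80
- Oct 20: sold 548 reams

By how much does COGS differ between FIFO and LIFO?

$1,386.35

FIFO COGS: 174 @ $22.10 + 359 @ $20.65 + 15 @ $19.55 = $11,552.00
LIFO COGS: 313 @ $17.80 + 235 @ $19.55 = $10,165.65
Difference = |$11,552.00 − $10,165.65| = $1,386.35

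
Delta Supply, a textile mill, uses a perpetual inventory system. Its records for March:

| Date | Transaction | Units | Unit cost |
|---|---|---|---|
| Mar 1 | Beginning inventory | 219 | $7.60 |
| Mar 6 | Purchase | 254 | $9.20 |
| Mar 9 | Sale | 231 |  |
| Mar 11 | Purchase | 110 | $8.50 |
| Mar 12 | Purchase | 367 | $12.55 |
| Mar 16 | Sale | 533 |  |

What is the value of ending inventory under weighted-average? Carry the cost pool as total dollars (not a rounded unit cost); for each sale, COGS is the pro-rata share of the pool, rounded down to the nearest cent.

Ending inventory = $1,962.96

After Mar 1: 219 on hand, pool $1,664.40 (≈ $7.6000 each)
After Mar 6: 473 on hand, pool $4,001.20 (≈ $8.4592 each)
Mar 9, sell 231: 231/473 × $4,001.20 → $1,954.07
After Mar 11: 352 on hand, pool $2,982.13 (≈ $8.4720 each)
After Mar 12: 719 on hand, pool $7,587.98 (≈ $10.5535 each)
Mar 16, sell 533: 533/719 × $7,587.98 → $5,625.02
Total COGS = $1,954.07 + $5,625.02 = $7,579.09
Ending inventory (cost pool remaining) = $1,962.96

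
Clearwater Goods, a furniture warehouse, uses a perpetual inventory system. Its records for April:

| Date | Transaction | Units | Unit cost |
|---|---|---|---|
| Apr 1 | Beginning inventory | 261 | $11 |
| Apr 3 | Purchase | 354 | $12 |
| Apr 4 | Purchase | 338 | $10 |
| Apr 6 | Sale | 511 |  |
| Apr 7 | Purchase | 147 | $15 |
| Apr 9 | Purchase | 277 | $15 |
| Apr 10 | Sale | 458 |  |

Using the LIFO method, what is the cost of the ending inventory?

Ending inventory = $4,635

Apr 6, 511 sold [LIFO — newest first]: 338 @ $10 + 173 @ $12 = $5,456
Apr 10, 458 sold [LIFO — newest first]: 277 @ $15 + 147 @ $15 + 34 @ $12 = $6,768
Total COGS = $5,456 + $6,768 = $12,224
Ending inventory: 261 @ $11 + 147 @ $12 = $4,635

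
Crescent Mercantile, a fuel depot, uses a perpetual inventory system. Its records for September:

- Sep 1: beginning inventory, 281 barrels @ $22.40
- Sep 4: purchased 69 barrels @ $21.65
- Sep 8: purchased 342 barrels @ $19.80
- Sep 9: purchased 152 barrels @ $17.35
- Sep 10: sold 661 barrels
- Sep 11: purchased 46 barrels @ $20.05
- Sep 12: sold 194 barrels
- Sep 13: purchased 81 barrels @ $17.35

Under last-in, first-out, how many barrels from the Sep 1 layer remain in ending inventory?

35

Sep 10, 661 sold [LIFO — newest first]: 152 @ $17.35 + 342 @ $19.80 + 69 @ $21.65 + 98 @ $22.40 = $13,097.85
Sep 12, 194 sold [LIFO — newest first]: 46 @ $20.05 + 148 @ $22.40 = $4,237.50
Total COGS = $13,097.85 + $4,237.50 = $17,335.35
Ending inventory: 35 @ $22.40 + 81 @ $17.35 = $2,189.35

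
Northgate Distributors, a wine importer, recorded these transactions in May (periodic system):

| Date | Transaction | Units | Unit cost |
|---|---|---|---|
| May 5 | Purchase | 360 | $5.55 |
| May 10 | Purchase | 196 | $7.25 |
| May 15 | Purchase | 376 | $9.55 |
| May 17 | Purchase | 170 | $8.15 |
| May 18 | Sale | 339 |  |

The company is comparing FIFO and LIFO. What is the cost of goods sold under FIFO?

COGS = $1,881.45

FIFO COGS: 339 @ $5.55 = $1,881.45
LIFO COGS: 170 @ $8.15 + 169 @ $9.55 = $2,999.45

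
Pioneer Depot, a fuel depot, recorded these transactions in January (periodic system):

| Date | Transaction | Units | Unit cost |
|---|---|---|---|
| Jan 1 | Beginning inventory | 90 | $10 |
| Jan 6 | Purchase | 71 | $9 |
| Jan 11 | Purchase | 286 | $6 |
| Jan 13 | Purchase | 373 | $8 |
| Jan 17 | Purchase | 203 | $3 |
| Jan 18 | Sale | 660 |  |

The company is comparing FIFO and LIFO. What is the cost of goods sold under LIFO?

FIFO COGS: 90 @ $10 + 71 @ $9 + 286 @ $6 + 213 @ $8 = $4,959
LIFO COGS: 203 @ $3 + 373 @ $8 + 84 @ $6 = $4,097

COGS = $4,097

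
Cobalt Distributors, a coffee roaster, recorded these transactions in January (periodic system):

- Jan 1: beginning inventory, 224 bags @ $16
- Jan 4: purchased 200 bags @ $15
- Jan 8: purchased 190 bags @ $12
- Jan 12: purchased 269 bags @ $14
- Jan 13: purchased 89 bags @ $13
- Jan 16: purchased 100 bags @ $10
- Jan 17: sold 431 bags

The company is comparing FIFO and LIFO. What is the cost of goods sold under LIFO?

COGS = $5,545

FIFO COGS: 224 @ $16 + 200 @ $15 + 7 @ $12 = $6,668
LIFO COGS: 100 @ $10 + 89 @ $13 + 242 @ $14 = $5,545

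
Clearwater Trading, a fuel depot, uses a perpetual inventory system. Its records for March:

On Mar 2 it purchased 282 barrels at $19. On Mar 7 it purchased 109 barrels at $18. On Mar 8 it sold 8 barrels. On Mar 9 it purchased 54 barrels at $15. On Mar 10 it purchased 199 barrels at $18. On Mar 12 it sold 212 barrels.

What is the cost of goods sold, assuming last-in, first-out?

Mar 8, 8 sold [LIFO — newest first]: 8 @ $18 = $144
Mar 12, 212 sold [LIFO — newest first]: 199 @ $18 + 13 @ $15 = $3,777
Total COGS = $144 + $3,777 = $3,921
Ending inventory: 282 @ $19 + 101 @ $18 + 41 @ $15 = $7,791

COGS = $3,921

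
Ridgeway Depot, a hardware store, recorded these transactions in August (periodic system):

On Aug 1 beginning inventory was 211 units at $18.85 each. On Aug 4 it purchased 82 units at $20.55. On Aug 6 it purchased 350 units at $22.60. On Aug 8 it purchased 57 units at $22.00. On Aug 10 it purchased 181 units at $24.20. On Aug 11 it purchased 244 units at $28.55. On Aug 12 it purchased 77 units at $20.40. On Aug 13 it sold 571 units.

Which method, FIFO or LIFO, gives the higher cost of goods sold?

FIFO COGS: 211 @ $18.85 + 82 @ $20.55 + 278 @ $22.60 = $11,945.25
LIFO COGS: 77 @ $20.40 + 244 @ $28.55 + 181 @ $24.20 + 57 @ $22.00 + 12 @ $22.60 = $14,442.40

LIFO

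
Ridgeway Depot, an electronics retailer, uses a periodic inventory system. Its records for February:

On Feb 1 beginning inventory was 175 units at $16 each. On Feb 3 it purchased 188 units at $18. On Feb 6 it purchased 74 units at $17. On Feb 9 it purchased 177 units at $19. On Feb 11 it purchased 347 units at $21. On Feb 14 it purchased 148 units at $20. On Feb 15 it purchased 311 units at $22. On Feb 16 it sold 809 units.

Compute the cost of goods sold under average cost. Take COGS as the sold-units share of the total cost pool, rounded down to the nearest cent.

COGS = $15,891.72

Feb 16, sell 809: 809/1420 × $27,894.00 → $15,891.72
Ending inventory (cost pool remaining) = $12,002.28
Check: goods available $27,894.00 = COGS $15,891.72 + ending $12,002.28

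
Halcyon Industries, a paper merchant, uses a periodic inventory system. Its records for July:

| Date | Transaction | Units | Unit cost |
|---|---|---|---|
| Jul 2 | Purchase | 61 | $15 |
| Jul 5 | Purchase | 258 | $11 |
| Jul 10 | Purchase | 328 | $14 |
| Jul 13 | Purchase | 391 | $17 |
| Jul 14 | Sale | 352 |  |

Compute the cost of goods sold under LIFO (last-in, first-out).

COGS = $5,984

Jul 14, 352 sold [LIFO — newest first]: 352 @ $17 = $5,984
Ending inventory: 61 @ $15 + 258 @ $11 + 328 @ $14 + 39 @ $17 = $9,008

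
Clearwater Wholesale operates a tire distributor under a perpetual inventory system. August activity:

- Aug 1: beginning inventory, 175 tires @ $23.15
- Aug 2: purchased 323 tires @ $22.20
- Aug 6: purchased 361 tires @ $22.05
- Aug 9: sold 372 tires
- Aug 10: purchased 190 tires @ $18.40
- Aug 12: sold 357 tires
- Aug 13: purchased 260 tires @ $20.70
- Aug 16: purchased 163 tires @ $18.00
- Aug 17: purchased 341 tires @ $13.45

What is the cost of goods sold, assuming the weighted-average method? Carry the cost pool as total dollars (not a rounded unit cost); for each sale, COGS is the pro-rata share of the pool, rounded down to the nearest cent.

COGS = $15,885.12

After Aug 1: 175 on hand, pool $4,051.25 (≈ $23.1500 each)
After Aug 2: 498 on hand, pool $11,221.85 (≈ $22.5338 each)
After Aug 6: 859 on hand, pool $19,181.90 (≈ $22.3305 each)
Aug 9, sell 372: 372/859 × $19,181.90 → $8,306.94
After Aug 10: 677 on hand, pool $14,370.96 (≈ $21.2274 each)
Aug 12, sell 357: 357/677 × $14,370.96 → $7,578.18
After Aug 13: 580 on hand, pool $12,174.78 (≈ $20.9910 each)
After Aug 16: 743 on hand, pool $15,108.78 (≈ $20.3348 each)
After Aug 17: 1084 on hand, pool $19,695.23 (≈ $18.1690 each)
Total COGS = $8,306.94 + $7,578.18 = $15,885.12
Ending inventory (cost pool remaining) = $19,695.23
Check: goods available $35,580.35 = COGS $15,885.12 + ending $19,695.23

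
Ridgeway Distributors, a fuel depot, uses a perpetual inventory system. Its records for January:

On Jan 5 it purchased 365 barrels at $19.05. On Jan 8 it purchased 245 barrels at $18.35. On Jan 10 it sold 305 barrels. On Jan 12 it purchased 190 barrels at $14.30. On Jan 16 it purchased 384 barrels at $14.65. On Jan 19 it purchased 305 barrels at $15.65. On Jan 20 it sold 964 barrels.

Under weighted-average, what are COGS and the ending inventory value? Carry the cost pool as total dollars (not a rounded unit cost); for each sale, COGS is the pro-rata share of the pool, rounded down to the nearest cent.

COGS = $21,064.10; ending inventory = $3,500.75

After Jan 5: 365 on hand, pool $6,953.25 (≈ $19.0500 each)
After Jan 8: 610 on hand, pool $11,449.00 (≈ $18.7689 each)
Jan 10, sell 305: 305/610 × $11,449.00 → $5,724.50
After Jan 12: 495 on hand, pool $8,441.50 (≈ $17.0535 each)
After Jan 16: 879 on hand, pool $14,067.10 (≈ $16.0035 each)
After Jan 19: 1184 on hand, pool $18,840.35 (≈ $15.9125 each)
Jan 20, sell 964: 964/1184 × $18,840.35 → $15,339.60
Total COGS = $5,724.50 + $15,339.60 = $21,064.10
Ending inventory (cost pool remaining) = $3,500.75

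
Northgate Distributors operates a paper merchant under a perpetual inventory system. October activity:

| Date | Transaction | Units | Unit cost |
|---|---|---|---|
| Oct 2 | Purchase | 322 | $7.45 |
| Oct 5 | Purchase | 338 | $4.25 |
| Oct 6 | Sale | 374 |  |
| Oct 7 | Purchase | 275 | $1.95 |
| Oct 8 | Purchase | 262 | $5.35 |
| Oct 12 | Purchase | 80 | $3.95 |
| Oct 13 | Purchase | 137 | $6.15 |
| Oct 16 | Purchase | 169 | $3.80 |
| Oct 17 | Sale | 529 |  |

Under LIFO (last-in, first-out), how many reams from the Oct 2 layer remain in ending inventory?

286

Oct 6, 374 sold [LIFO — newest first]: 338 @ $4.25 + 36 @ $7.45 = $1,704.70
Oct 17, 529 sold [LIFO — newest first]: 169 @ $3.80 + 137 @ $6.15 + 80 @ $3.95 + 143 @ $5.35 = $2,565.80
Total COGS = $1,704.70 + $2,565.80 = $4,270.50
Ending inventory: 286 @ $7.45 + 275 @ $1.95 + 119 @ $5.35 = $3,303.60
Check: goods available $7,574.10 = COGS $4,270.50 + ending $3,303.60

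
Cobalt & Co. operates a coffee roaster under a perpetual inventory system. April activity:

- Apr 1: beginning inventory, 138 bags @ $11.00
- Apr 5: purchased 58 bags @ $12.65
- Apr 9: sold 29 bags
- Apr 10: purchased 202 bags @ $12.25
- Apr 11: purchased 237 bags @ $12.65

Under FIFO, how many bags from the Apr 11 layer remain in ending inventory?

Apr 9, 29 sold [FIFO — oldest first]: 29 @ $11.00 = $319.00
Ending inventory: 109 @ $11.00 + 58 @ $12.65 + 202 @ $12.25 + 237 @ $12.65 = $7,405.25
Check: goods available $7,724.25 = COGS $319.00 + ending $7,405.25

237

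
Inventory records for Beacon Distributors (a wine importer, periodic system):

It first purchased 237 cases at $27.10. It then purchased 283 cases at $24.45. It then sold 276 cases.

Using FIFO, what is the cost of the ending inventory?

Ending inventory = $5,965.80

Sale 1 (276) [FIFO — oldest first]: 237 @ $27.10 + 39 @ $24.45 = $7,376.25
Ending inventory: 244 @ $24.45 = $5,965.80
Check: goods available $13,342.05 = COGS $7,376.25 + ending $5,965.80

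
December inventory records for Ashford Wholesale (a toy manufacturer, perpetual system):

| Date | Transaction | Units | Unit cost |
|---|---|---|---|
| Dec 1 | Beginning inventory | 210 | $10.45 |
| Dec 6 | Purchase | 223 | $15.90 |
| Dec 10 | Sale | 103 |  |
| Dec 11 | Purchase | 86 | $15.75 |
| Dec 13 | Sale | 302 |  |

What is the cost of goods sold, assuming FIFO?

COGS = $5,295.00

Dec 10, 103 sold [FIFO — oldest first]: 103 @ $10.45 = $1,076.35
Dec 13, 302 sold [FIFO — oldest first]: 107 @ $10.45 + 195 @ $15.90 = $4,218.65
Total COGS = $1,076.35 + $4,218.65 = $5,295.00
Ending inventory: 28 @ $15.90 + 86 @ $15.75 = $1,799.70
Check: goods available $7,094.70 = COGS $5,295.00 + ending $1,799.70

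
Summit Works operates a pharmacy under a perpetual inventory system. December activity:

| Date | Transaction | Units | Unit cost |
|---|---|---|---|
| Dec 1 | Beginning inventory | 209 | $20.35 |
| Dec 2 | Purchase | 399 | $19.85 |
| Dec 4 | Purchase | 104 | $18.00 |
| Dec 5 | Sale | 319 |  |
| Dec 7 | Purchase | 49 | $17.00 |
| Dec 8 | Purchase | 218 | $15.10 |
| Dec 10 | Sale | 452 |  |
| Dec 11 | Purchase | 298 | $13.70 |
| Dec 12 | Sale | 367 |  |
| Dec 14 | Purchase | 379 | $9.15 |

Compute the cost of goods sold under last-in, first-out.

Dec 5, 319 sold [LIFO — newest first]: 104 @ $18.00 + 215 @ $19.85 = $6,139.75
Dec 10, 452 sold [LIFO — newest first]: 218 @ $15.10 + 49 @ $17.00 + 184 @ $19.85 + 1 @ $20.35 = $7,797.55
Dec 12, 367 sold [LIFO — newest first]: 298 @ $13.70 + 69 @ $20.35 = $5,486.75
Total COGS = $6,139.75 + $7,797.55 + $5,486.75 = $19,424.05
Ending inventory: 139 @ $20.35 + 379 @ $9.15 = $6,296.50
Check: goods available $25,720.55 = COGS $19,424.05 + ending $6,296.50

COGS = $19,424.05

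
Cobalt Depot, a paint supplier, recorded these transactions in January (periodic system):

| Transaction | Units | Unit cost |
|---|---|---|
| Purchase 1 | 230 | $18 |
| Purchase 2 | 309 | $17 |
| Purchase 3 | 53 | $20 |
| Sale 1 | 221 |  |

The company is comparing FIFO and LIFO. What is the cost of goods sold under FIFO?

FIFO COGS: 221 @ $18 = $3,978
LIFO COGS: 53 @ $20 + 168 @ $17 = $3,916

COGS = $3,978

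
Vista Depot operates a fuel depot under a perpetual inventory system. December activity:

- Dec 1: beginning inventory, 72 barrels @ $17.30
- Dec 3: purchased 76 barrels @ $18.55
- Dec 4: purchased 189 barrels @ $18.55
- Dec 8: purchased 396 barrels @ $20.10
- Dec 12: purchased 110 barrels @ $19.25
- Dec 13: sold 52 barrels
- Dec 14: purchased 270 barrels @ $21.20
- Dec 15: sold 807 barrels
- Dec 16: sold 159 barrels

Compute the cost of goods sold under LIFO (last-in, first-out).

COGS = $20,290.20

Dec 13, 52 sold [LIFO — newest first]: 52 @ $19.25 = $1,001.00
Dec 15, 807 sold [LIFO — newest first]: 270 @ $21.20 + 58 @ $19.25 + 396 @ $20.10 + 83 @ $18.55 = $16,339.75
Dec 16, 159 sold [LIFO — newest first]: 106 @ $18.55 + 53 @ $18.55 = $2,949.45
Total COGS = $1,001.00 + $16,339.75 + $2,949.45 = $20,290.20
Ending inventory: 72 @ $17.30 + 23 @ $18.55 = $1,672.25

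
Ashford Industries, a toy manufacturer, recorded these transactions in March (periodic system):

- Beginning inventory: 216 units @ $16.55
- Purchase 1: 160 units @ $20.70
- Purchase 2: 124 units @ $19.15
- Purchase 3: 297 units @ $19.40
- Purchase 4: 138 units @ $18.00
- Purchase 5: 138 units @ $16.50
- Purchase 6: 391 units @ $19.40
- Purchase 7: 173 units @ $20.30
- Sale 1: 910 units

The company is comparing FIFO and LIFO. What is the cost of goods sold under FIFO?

FIFO COGS: 216 @ $16.55 + 160 @ $20.70 + 124 @ $19.15 + 297 @ $19.40 + 113 @ $18.00 = $17,057.20
LIFO COGS: 173 @ $20.30 + 391 @ $19.40 + 138 @ $16.50 + 138 @ $18.00 + 70 @ $19.40 = $17,216.30

COGS = $17,057.20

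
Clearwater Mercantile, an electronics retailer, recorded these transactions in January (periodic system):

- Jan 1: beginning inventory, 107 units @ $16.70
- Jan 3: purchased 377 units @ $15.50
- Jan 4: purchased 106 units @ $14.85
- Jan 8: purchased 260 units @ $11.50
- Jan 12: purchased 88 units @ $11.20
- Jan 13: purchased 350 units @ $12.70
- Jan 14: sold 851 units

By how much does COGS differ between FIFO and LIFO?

FIFO COGS: 107 @ $16.70 + 377 @ $15.50 + 106 @ $14.85 + 260 @ $11.50 + 1 @ $11.20 = $12,205.70
LIFO COGS: 350 @ $12.70 + 88 @ $11.20 + 260 @ $11.50 + 106 @ $14.85 + 47 @ $15.50 = $10,723.20
Difference = |$12,205.70 − $10,723.20| = $1,482.50

$1,482.50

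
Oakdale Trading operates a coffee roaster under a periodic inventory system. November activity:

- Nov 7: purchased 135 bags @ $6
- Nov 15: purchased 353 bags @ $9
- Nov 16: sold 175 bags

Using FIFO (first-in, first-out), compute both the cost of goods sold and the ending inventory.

COGS = $1,170; ending inventory = $2,817

Nov 16, 175 sold [FIFO — oldest first]: 135 @ $6 + 40 @ $9 = $1,170
Ending inventory: 313 @ $9 = $2,817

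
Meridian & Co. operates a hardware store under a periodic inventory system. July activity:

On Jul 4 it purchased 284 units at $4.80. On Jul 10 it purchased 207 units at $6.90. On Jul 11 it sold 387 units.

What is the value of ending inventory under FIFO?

Ending inventory = $717.60

Jul 11, 387 sold [FIFO — oldest first]: 284 @ $4.80 + 103 @ $6.90 = $2,073.90
Ending inventory: 104 @ $6.90 = $717.60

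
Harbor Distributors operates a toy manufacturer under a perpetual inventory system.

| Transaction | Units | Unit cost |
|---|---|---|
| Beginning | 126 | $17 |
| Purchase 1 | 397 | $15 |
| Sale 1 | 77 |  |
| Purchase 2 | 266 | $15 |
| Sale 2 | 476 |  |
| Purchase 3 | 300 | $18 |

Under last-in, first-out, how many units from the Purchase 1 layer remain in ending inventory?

110

Sale 1 (77) [LIFO — newest first]: 77 @ $15 = $1,155
Sale 2 (476) [LIFO — newest first]: 266 @ $15 + 210 @ $15 = $7,140
Total COGS = $1,155 + $7,140 = $8,295
Ending inventory: 126 @ $17 + 110 @ $15 + 300 @ $18 = $9,192
Check: goods available $17,487 = COGS $8,295 + ending $9,192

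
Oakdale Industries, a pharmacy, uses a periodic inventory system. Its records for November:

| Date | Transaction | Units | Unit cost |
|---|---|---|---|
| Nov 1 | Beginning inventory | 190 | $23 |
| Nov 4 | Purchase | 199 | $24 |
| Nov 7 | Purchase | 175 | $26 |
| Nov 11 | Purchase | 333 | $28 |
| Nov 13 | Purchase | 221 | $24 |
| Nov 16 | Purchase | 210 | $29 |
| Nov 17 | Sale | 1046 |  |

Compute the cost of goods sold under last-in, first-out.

Nov 17, 1046 sold [LIFO — newest first]: 210 @ $29 + 221 @ $24 + 333 @ $28 + 175 @ $26 + 107 @ $24 = $27,836
Ending inventory: 190 @ $23 + 92 @ $24 = $6,578

COGS = $27,836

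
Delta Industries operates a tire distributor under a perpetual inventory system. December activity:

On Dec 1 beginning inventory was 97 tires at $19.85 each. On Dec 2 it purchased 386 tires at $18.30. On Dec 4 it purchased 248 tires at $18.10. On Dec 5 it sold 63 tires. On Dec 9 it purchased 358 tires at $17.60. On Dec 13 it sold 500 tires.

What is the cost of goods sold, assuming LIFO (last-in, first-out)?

Dec 5, 63 sold [LIFO — newest first]: 63 @ $18.10 = $1,140.30
Dec 13, 500 sold [LIFO — newest first]: 358 @ $17.60 + 142 @ $18.10 = $8,871.00
Total COGS = $1,140.30 + $8,871.00 = $10,011.30
Ending inventory: 97 @ $19.85 + 386 @ $18.30 + 43 @ $18.10 = $9,767.55
Check: goods available $19,778.85 = COGS $10,011.30 + ending $9,767.55

COGS = $10,011.30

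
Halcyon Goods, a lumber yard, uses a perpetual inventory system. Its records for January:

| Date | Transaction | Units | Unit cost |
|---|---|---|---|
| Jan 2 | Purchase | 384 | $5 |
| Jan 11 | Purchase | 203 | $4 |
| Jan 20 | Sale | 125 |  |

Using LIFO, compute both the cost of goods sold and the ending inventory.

COGS = $500; ending inventory = $2,232

Jan 20, 125 sold [LIFO — newest first]: 125 @ $4 = $500
Ending inventory: 384 @ $5 + 78 @ $4 = $2,232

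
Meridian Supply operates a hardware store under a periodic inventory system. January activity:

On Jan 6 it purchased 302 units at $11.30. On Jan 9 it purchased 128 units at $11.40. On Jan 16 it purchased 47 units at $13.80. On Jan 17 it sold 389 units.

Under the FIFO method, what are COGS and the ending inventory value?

Jan 17, 389 sold [FIFO — oldest first]: 302 @ $11.30 + 87 @ $11.40 = $4,404.40
Ending inventory: 41 @ $11.40 + 47 @ $13.80 = $1,116.00

COGS = $4,404.40; ending inventory = $1,116.00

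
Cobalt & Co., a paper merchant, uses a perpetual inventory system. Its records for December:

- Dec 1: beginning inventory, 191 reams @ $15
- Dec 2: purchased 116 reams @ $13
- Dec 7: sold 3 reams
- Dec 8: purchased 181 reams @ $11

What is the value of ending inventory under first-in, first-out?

Dec 7, 3 sold [FIFO — oldest first]: 3 @ $15 = $45
Ending inventory: 188 @ $15 + 116 @ $13 + 181 @ $11 = $6,319
Check: goods available $6,364 = COGS $45 + ending $6,319

Ending inventory = $6,319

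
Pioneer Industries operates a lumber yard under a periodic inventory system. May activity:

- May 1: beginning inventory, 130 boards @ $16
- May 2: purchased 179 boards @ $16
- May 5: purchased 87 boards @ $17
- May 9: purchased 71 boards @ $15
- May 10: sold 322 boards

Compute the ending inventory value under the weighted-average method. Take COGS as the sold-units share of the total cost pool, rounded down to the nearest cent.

May 10, sell 322: 322/467 × $7,488.00 → $5,163.03
Ending inventory (cost pool remaining) = $2,324.97
Check: goods available $7,488.00 = COGS $5,163.03 + ending $2,324.97

Ending inventory = $2,324.97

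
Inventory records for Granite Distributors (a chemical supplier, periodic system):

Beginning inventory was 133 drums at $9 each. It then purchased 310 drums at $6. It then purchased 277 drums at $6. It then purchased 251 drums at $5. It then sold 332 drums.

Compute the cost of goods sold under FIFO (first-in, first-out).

COGS = $2,391

Sale 1 (332) [FIFO — oldest first]: 133 @ $9 + 199 @ $6 = $2,391
Ending inventory: 111 @ $6 + 277 @ $6 + 251 @ $5 = $3,583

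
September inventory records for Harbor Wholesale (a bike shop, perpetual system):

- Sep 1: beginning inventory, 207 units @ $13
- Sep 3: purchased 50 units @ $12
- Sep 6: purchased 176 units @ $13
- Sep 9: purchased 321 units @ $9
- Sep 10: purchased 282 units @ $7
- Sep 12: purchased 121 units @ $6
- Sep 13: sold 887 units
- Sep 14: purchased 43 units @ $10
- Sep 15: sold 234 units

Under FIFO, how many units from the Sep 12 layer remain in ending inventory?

Sep 13, 887 sold [FIFO — oldest first]: 207 @ $13 + 50 @ $12 + 176 @ $13 + 321 @ $9 + 133 @ $7 = $9,399
Sep 15, 234 sold [FIFO — oldest first]: 149 @ $7 + 85 @ $6 = $1,553
Total COGS = $9,399 + $1,553 = $10,952
Ending inventory: 36 @ $6 + 43 @ $10 = $646
Check: goods available $11,598 = COGS $10,952 + ending $646

36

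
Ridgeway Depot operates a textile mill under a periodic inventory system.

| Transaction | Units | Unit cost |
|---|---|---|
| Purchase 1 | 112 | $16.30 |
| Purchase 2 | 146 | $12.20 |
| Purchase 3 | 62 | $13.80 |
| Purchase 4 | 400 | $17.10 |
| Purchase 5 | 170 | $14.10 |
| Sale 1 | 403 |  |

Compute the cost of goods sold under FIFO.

COGS = $5,881.70

Sale 1 (403) [FIFO — oldest first]: 112 @ $16.30 + 146 @ $12.20 + 62 @ $13.80 + 83 @ $17.10 = $5,881.70
Ending inventory: 317 @ $17.10 + 170 @ $14.10 = $7,817.70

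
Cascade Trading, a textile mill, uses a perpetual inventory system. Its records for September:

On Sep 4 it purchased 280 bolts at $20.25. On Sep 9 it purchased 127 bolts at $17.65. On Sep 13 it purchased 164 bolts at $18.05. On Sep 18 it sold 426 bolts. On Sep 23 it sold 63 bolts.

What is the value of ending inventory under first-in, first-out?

Sep 18, 426 sold [FIFO — oldest first]: 280 @ $20.25 + 127 @ $17.65 + 19 @ $18.05 = $8,254.50
Sep 23, 63 sold [FIFO — oldest first]: 63 @ $18.05 = $1,137.15
Total COGS = $8,254.50 + $1,137.15 = $9,391.65
Ending inventory: 82 @ $18.05 = $1,480.10

Ending inventory = $1,480.10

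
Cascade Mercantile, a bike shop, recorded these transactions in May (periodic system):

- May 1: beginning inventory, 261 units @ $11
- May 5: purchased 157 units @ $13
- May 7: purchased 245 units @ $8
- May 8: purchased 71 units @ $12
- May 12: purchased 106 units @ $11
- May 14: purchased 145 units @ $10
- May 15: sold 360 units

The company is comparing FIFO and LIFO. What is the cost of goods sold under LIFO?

COGS = $3,772

FIFO COGS: 261 @ $11 + 99 @ $13 = $4,158
LIFO COGS: 145 @ $10 + 106 @ $11 + 71 @ $12 + 38 @ $8 = $3,772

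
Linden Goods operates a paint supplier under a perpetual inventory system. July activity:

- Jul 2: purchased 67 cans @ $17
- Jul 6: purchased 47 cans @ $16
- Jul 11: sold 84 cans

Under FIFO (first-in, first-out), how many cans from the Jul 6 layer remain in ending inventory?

30

Jul 11, 84 sold [FIFO — oldest first]: 67 @ $17 + 17 @ $16 = $1,411
Ending inventory: 30 @ $16 = $480
Check: goods available $1,891 = COGS $1,411 + ending $480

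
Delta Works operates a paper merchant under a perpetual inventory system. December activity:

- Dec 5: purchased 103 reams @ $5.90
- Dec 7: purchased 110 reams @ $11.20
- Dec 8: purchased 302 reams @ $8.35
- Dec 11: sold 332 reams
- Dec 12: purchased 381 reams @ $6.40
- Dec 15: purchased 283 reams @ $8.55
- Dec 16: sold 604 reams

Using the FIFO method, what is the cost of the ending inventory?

Dec 11, 332 sold [FIFO — oldest first]: 103 @ $5.90 + 110 @ $11.20 + 119 @ $8.35 = $2,833.35
Dec 16, 604 sold [FIFO — oldest first]: 183 @ $8.35 + 381 @ $6.40 + 40 @ $8.55 = $4,308.45
Total COGS = $2,833.35 + $4,308.45 = $7,141.80
Ending inventory: 243 @ $8.55 = $2,077.65
Check: goods available $9,219.45 = COGS $7,141.80 + ending $2,077.65

Ending inventory = $2,077.65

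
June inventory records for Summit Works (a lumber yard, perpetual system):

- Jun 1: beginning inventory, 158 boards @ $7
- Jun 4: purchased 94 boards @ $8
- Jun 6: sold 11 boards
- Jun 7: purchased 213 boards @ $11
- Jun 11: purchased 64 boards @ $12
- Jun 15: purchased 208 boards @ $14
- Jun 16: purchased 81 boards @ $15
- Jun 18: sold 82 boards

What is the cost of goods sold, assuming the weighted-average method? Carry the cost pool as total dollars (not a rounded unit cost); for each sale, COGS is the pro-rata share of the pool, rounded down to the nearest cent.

COGS = $997.11

After Jun 1: 158 on hand, pool $1,106.00 (≈ $7.0000 each)
After Jun 4: 252 on hand, pool $1,858.00 (≈ $7.3730 each)
Jun 6, sell 11: 11/252 × $1,858.00 → $81.10
After Jun 7: 454 on hand, pool $4,119.90 (≈ $9.0747 each)
After Jun 11: 518 on hand, pool $4,887.90 (≈ $9.4361 each)
After Jun 15: 726 on hand, pool $7,799.90 (≈ $10.7437 each)
After Jun 16: 807 on hand, pool $9,014.90 (≈ $11.1709 each)
Jun 18, sell 82: 82/807 × $9,014.90 → $916.01
Total COGS = $81.10 + $916.01 = $997.11
Ending inventory (cost pool remaining) = $8,098.89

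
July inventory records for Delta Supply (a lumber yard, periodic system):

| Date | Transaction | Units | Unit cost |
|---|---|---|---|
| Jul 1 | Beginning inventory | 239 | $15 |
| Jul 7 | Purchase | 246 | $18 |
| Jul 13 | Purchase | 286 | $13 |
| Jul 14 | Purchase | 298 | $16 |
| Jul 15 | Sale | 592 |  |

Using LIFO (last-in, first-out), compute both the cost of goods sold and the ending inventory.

Jul 15, 592 sold [LIFO — newest first]: 298 @ $16 + 286 @ $13 + 8 @ $18 = $8,630
Ending inventory: 239 @ $15 + 238 @ $18 = $7,869

COGS = $8,630; ending inventory = $7,869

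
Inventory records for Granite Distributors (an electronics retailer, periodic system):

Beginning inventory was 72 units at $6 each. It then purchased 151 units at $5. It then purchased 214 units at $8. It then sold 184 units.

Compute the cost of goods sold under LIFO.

COGS = $1,472

Sale 1 (184) [LIFO — newest first]: 184 @ $8 = $1,472
Ending inventory: 72 @ $6 + 151 @ $5 + 30 @ $8 = $1,427
Check: goods available $2,899 = COGS $1,472 + ending $1,427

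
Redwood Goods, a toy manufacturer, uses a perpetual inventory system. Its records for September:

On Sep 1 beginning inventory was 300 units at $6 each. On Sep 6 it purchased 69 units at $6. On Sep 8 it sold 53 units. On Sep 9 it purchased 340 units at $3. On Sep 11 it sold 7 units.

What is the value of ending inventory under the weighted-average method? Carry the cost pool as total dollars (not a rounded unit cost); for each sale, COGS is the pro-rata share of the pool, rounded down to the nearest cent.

After Sep 1: 300 on hand, pool $1,800.00 (≈ $6.0000 each)
After Sep 6: 369 on hand, pool $2,214.00 (≈ $6.0000 each)
Sep 8, sell 53: 53/369 × $2,214.00 → $318.00
After Sep 9: 656 on hand, pool $2,916.00 (≈ $4.4451 each)
Sep 11, sell 7: 7/656 × $2,916.00 → $31.11
Total COGS = $318.00 + $31.11 = $349.11
Ending inventory (cost pool remaining) = $2,884.89
Check: goods available $3,234.00 = COGS $349.11 + ending $2,884.89

Ending inventory = $2,884.89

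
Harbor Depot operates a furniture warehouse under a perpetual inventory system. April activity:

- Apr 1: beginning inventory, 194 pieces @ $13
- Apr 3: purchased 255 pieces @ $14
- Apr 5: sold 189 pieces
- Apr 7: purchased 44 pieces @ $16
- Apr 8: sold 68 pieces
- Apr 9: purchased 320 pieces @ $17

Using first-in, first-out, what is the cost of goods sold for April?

Apr 5, 189 sold [FIFO — oldest first]: 189 @ $13 = $2,457
Apr 8, 68 sold [FIFO — oldest first]: 5 @ $13 + 63 @ $14 = $947
Total COGS = $2,457 + $947 = $3,404
Ending inventory: 192 @ $14 + 44 @ $16 + 320 @ $17 = $8,832

COGS = $3,404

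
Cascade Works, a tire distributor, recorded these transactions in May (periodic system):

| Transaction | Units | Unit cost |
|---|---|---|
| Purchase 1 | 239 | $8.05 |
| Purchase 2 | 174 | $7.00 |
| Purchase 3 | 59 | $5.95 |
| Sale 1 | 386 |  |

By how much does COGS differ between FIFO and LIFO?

$152.25

FIFO COGS: 239 @ $8.05 + 147 @ $7.00 = $2,952.95
LIFO COGS: 59 @ $5.95 + 174 @ $7.00 + 153 @ $8.05 = $2,800.70
Difference = |$2,952.95 − $2,800.70| = $152.25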